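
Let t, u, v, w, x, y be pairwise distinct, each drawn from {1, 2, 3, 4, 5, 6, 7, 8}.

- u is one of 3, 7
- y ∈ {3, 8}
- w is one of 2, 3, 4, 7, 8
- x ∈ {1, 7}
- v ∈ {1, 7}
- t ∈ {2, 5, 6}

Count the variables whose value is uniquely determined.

2

v and x between them cover only {1, 7} — a naked pair. Remove those values from u, w.
u must be 3 (only option left). Eliminate 3 elsewhere: w, y.
y must be 8 (only option left). Eliminate 8 elsewhere: w.
Determined: u=3, y=8. The other variables each still have more than one consistent value. That makes 2.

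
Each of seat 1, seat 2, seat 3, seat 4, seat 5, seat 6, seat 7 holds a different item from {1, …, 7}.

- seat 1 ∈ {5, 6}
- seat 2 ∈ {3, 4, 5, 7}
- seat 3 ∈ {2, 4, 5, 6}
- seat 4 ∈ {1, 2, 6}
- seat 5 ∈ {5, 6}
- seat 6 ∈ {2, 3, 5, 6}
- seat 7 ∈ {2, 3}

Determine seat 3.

Among the 7 variables, 1 fits only seat 4 (and all 7 values in {1, 2, 3, 4, 5, 6, 7} must be used), so seat 4 = 1.
The 6 still-open variables draw from only 6 values {2, 3, 4, 5, 6, 7}, so each is used; only seat 2 can be 7, hence seat 2 = 7.
Among the 5 still-open variables, 4 fits only seat 3 (and all 5 values in {2, 3, 4, 5, 6} must be used), so seat 3 = 4.

4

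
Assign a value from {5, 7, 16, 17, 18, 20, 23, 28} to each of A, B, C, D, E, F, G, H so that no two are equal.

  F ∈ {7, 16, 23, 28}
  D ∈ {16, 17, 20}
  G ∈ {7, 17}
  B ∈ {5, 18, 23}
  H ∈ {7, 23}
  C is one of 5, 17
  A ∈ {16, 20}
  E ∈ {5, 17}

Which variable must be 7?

G

The 8 variables together cover exactly {5, 7, 16, 17, 18, 20, 23, 28} — 8 values for 8 variables — and 18 appears only in B's list, so B = 18.
The 7 still-open variables draw from only 7 values {5, 7, 16, 17, 20, 23, 28}, so each is used; only F can be 28, hence F = 28.
The 6 still-open variables draw from only 6 values {5, 7, 16, 17, 20, 23}, so each is used; only H can be 23, hence H = 23.
The 5 still-open variables together cover exactly {5, 7, 16, 17, 20} — 5 values for 5 variables — and 7 appears only in G's list, so G = 7.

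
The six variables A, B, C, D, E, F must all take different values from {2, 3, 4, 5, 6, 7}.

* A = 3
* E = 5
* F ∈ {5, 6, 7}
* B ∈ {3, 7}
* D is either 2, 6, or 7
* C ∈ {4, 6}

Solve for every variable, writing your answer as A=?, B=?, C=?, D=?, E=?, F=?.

A has just one choice, so A = 3. Remove 3 from B.
B's domain is down to {7}, so B = 7. So D, F can't be 7.
That leaves E = 5. So F can't be 5.
That leaves F = 6. So C, D can't be 6.
C's domain is down to {4}, so C = 4.
That leaves D = 2.

A=3, B=7, C=4, D=2, E=5, F=6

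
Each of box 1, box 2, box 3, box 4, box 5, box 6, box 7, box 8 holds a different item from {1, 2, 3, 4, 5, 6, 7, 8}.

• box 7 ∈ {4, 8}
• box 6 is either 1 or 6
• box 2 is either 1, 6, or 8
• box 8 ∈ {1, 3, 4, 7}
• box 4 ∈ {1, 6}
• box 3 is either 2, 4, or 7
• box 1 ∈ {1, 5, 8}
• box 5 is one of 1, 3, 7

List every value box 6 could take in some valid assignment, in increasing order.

The 8 variables draw from only 8 values {1, 2, 3, 4, 5, 6, 7, 8}, so each is used; only box 3 can be 2, hence box 3 = 2.
Among the 7 still-open variables, 5 fits only box 1 (and all 7 values in {1, 3, 4, 5, 6, 7, 8} must be used), so box 1 = 5.
box 4 and box 6 share exactly the 2 values {1, 6}; by pigeonhole those values go to them, so strike 1, 6 from box 2, box 5, box 8.
box 2 must be 8 (only option left). Remove 8 from box 7.
box 7 has just one choice, so box 7 = 4. Strike 4 from box 8.
No further eliminations apply; box 6 can still be any of 1, 6.

1, 6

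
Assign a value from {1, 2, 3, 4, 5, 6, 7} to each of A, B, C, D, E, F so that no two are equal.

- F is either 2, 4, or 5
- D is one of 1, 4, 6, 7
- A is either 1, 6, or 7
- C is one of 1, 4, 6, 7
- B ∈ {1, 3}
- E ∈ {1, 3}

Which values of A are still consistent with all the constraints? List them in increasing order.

6, 7

B and E between them cover only {1, 3} — a naked pair. Remove those values from A, C, D.
A, C, D share exactly the 3 values {4, 6, 7}; by pigeonhole those values go to them, so strike 4, 6, 7 from F.
No further eliminations apply; A can still be any of 6, 7.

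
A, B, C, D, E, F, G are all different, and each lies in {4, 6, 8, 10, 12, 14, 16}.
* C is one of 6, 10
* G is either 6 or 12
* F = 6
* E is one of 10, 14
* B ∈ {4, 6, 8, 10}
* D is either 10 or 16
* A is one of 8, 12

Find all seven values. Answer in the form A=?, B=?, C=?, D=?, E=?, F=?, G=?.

F must be 6 (only option left). Eliminate 6 elsewhere: B, C, G.
G's domain is down to {12}, so G = 12. Strike 12 from A.
That leaves A = 8. Eliminate 8 elsewhere: B.
C's domain is down to {10}, so C = 10. Remove 10 from B, D, E.
D has just one choice, so D = 16.
E's domain is down to {14}, so E = 14.
That leaves B = 4.

A=8, B=4, C=10, D=16, E=14, F=6, G=12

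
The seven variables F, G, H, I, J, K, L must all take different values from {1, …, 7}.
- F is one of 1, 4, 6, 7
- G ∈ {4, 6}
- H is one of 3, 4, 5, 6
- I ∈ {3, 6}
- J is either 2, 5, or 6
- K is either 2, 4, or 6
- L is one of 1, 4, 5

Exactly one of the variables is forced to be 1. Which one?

L

The 7 variables together cover exactly {1, 2, 3, 4, 5, 6, 7} — 7 values for 7 variables — and 7 appears only in F's list, so F = 7.
The 6 still-open variables draw from only 6 values {1, 2, 3, 4, 5, 6}, so each is used; only L can be 1, hence L = 1.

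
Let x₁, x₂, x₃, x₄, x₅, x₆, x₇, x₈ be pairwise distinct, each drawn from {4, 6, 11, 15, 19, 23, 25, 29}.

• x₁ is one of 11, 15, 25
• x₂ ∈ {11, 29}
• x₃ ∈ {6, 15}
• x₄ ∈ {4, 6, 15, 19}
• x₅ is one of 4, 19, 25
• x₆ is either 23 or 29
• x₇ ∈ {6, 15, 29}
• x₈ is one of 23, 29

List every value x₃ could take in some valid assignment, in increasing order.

6, 15

The 2 variables x₆ and x₈ are confined to {23, 29}, which locks those values in; drop them from x₂, x₇.
x₂'s domain is down to {11}, so x₂ = 11. Strike 11 from x₁.
x₃ and x₇ share exactly the 2 values {6, 15}; by pigeonhole those values go to them, so strike 6, 15 from x₁, x₄.
x₁ must be 25 (only option left). So x₅ can't be 25.
No further eliminations apply; x₃ can still be any of 6, 15.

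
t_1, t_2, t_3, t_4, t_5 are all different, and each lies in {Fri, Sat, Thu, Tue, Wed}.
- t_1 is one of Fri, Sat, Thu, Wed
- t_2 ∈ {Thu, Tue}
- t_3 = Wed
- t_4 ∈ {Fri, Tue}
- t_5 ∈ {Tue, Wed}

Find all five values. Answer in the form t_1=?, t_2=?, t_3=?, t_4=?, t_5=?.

t_1=Sat, t_2=Thu, t_3=Wed, t_4=Fri, t_5=Tue

t_3 has just one choice, so t_3 = Wed. So t_1, t_5 can't be Wed.
t_5 has just one choice, so t_5 = Tue. So t_2, t_4 can't be Tue.
t_2 must be Thu (only option left). Eliminate Thu elsewhere: t_1.
t_4 has just one choice, so t_4 = Fri. Eliminate Fri elsewhere: t_1.
t_1's domain is down to {Sat}, so t_1 = Sat.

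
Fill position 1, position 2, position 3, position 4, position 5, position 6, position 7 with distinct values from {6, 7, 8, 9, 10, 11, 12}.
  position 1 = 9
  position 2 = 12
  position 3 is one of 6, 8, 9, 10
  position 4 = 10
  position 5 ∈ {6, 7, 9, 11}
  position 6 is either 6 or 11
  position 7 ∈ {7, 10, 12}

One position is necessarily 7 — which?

position 7

position 1 has just one choice, so position 1 = 9. So position 3, position 5 can't be 9.
position 2's domain is down to {12}, so position 2 = 12. Eliminate 12 elsewhere: position 7.
That leaves position 4 = 10. Remove 10 from position 3, position 7.
So 7 goes to position 7.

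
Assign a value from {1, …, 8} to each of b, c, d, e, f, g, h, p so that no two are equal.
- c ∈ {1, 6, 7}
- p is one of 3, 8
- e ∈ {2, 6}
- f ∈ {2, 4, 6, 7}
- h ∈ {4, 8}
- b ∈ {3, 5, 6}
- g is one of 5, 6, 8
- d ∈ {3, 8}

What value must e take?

2

Among the 8 variables, 1 fits only c (and all 8 values in {1, 2, 3, 4, 5, 6, 7, 8} must be used), so c = 1.
The 7 still-open variables draw from only 7 values {2, 3, 4, 5, 6, 7, 8}, so each is used; only f can be 7, hence f = 7.
Among the 6 still-open variables, 2 fits only e (and all 6 values in {2, 3, 4, 5, 6, 8} must be used), so e = 2.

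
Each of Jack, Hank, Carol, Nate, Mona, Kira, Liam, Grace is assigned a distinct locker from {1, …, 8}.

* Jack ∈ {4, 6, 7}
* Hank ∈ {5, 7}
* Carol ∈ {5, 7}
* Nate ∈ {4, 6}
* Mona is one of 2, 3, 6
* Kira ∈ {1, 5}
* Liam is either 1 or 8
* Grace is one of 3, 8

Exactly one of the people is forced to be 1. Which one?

The 8 variables draw from only 8 values {1, 2, 3, 4, 5, 6, 7, 8}, so each is used; only Mona can be 2, hence Mona = 2.
Among the 7 still-open variables, 3 fits only Grace (and all 7 values in {1, 3, 4, 5, 6, 7, 8} must be used), so Grace = 3.
The 6 still-open variables together cover exactly {1, 4, 5, 6, 7, 8} — 6 values for 6 variables — and 8 appears only in Liam's list, so Liam = 8.
The 5 still-open variables together cover exactly {1, 4, 5, 6, 7} — 5 values for 5 variables — and 1 appears only in Kira's list, so Kira = 1.

Kira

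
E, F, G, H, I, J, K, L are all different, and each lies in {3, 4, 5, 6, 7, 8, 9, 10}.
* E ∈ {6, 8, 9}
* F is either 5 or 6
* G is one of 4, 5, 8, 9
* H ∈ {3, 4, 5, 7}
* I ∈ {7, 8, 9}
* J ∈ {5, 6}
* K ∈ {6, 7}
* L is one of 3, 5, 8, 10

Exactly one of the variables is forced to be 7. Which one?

The 8 variables together cover exactly {3, 4, 5, 6, 7, 8, 9, 10} — 8 values for 8 variables — and 10 appears only in L's list, so L = 10.
Among the 7 still-open variables, 3 fits only H (and all 7 values in {3, 4, 5, 6, 7, 8, 9} must be used), so H = 3.
The 6 still-open variables draw from only 6 values {4, 5, 6, 7, 8, 9}, so each is used; only G can be 4, hence G = 4.
The 2 variables F and J are confined to {5, 6}, which locks those values in; drop them from E, K.
So 7 goes to K.

K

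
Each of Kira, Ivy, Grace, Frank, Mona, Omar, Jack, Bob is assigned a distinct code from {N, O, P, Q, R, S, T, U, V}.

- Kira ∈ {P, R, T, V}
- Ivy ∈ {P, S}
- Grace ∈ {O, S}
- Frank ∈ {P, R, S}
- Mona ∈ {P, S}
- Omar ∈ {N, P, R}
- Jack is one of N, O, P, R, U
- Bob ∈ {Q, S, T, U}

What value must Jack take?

Ivy and Mona share exactly the 2 values {P, S}; by pigeonhole those values go to them, so strike P, S from Kira, Grace, Frank, Omar, Jack, Bob.
Grace must be O (only option left). Strike O from Jack.
That leaves Frank = R. So Kira, Omar, Jack can't be R.
Omar's domain is down to {N}, so Omar = N. So Jack can't be N.
So Jack = U.

U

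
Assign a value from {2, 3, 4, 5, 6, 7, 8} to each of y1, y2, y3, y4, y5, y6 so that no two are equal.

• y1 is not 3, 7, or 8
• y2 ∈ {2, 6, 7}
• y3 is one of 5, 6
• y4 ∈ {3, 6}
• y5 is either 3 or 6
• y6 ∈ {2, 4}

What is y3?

5

The 6 variables together cover exactly {2, 3, 4, 5, 6, 7} — 6 values for 6 variables — and 7 appears only in y2's list, so y2 = 7.
The 2 variables y4 and y5 are confined to {3, 6}, which locks those values in; drop them from y1, y3.
So y3 = 5.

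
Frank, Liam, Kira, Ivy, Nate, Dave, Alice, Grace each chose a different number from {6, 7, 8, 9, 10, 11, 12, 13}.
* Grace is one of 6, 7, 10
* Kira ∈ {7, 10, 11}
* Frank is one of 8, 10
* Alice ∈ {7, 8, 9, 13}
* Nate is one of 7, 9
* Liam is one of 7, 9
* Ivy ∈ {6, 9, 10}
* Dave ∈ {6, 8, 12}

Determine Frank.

The 8 variables draw from only 8 values {6, 7, 8, 9, 10, 11, 12, 13}, so each is used; only Kira can be 11, hence Kira = 11.
The 7 still-open variables draw from only 7 values {6, 7, 8, 9, 10, 12, 13}, so each is used; only Dave can be 12, hence Dave = 12.
Among the 6 still-open variables, 13 fits only Alice (and all 6 values in {6, 7, 8, 9, 10, 13} must be used), so Alice = 13.
The 5 still-open variables together cover exactly {6, 7, 8, 9, 10} — 5 values for 5 variables — and 8 appears only in Frank's list, so Frank = 8.

8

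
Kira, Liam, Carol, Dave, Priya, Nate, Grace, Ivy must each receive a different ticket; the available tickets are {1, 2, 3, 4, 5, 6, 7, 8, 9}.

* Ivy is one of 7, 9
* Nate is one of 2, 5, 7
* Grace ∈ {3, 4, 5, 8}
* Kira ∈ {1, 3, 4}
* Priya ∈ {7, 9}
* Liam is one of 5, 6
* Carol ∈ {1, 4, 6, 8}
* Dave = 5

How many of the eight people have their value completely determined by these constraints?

3

Dave's domain is down to {5}, so Dave = 5. So Liam, Nate, Grace can't be 5.
That leaves Liam = 6. Remove 6 from Carol.
Priya and Ivy share exactly the 2 values {7, 9}; by pigeonhole those values go to them, so strike 7, 9 from Nate.
That leaves Nate = 2.
Determined: Liam=6, Dave=5, Nate=2. The other people each still have more than one consistent value. That makes 3.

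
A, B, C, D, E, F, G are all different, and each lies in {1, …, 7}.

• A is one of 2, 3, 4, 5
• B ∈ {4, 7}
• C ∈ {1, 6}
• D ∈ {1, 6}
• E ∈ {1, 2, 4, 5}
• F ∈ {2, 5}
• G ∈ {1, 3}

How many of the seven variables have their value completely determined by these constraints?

2

The 7 variables together cover exactly {1, 2, 3, 4, 5, 6, 7} — 7 values for 7 variables — and 7 appears only in B's list, so B = 7.
C and D share exactly the 2 values {1, 6}; by pigeonhole those values go to them, so strike 1, 6 from E, G.
G has just one choice, so G = 3. Strike 3 from A.
Determined: B=7, G=3. The other variables each still have more than one consistent value. That makes 2.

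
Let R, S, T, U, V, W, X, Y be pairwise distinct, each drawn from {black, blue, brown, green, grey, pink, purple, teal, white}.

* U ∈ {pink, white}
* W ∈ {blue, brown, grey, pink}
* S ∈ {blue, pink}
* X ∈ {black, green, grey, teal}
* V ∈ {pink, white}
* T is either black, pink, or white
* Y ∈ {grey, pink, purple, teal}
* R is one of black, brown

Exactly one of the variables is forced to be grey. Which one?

U and V share exactly the 2 values {pink, white}; by pigeonhole those values go to them, so strike pink, white from S, T, W, Y.
S has just one choice, so S = blue. Remove blue from W.
T has just one choice, so T = black. Remove black from R, X.
That leaves R = brown. So W can't be brown.
So grey goes to W.

W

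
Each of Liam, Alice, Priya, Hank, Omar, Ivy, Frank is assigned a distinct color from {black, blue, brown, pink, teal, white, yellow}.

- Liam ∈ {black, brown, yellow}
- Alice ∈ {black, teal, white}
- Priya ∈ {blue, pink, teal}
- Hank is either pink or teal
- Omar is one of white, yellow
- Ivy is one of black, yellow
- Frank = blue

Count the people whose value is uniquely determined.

Frank has just one choice, so Frank = blue. Remove blue from Priya.
Among the 6 still-open variables, brown fits only Liam (and all 6 values in {black, brown, pink, teal, white, yellow} must be used), so Liam = brown.
Priya and Hank between them cover only {pink, teal} — a naked pair. Remove those values from Alice.
Determined: Liam=brown, Frank=blue. The other people each still have more than one consistent value. That makes 2.

2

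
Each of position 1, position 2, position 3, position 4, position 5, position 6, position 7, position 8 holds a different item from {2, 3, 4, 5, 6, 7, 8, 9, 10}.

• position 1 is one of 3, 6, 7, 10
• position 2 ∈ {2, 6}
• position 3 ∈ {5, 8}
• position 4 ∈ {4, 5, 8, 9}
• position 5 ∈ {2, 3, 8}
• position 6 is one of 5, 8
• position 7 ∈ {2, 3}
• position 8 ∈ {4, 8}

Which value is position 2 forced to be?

position 3 and position 6 between them cover only {5, 8} — a naked pair. Remove those values from position 4, position 5, position 8.
position 8 has just one choice, so position 8 = 4. So position 4 can't be 4.
position 4's domain is down to {9}, so position 4 = 9.
position 5 and position 7 between them cover only {2, 3} — a naked pair. Remove those values from position 1, position 2.
So position 2 = 6.

6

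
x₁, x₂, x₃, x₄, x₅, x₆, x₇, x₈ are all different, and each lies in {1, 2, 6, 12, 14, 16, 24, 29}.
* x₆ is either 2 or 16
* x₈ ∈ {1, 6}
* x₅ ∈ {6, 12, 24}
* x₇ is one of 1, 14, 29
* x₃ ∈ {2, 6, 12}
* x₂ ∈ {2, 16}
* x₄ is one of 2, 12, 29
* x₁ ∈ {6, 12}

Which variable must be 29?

Among the 8 variables, 14 fits only x₇ (and all 8 values in {1, 2, 6, 12, 14, 16, 24, 29} must be used), so x₇ = 14.
Among the 7 still-open variables, 1 fits only x₈ (and all 7 values in {1, 2, 6, 12, 16, 24, 29} must be used), so x₈ = 1.
The 6 still-open variables together cover exactly {2, 6, 12, 16, 24, 29} — 6 values for 6 variables — and 24 appears only in x₅'s list, so x₅ = 24.
The 5 still-open variables together cover exactly {2, 6, 12, 16, 29} — 5 values for 5 variables — and 29 appears only in x₄'s list, so x₄ = 29.

x₄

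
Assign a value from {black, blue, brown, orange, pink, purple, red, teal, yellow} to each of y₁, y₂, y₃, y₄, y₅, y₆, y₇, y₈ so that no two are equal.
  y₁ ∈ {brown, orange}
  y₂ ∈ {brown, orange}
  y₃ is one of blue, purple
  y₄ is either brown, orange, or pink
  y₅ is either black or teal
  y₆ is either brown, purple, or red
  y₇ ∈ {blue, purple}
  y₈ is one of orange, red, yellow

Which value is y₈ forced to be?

y₁ and y₂ between them cover only {brown, orange} — a naked pair. Remove those values from y₄, y₆, y₈.
y₄ must be pink (only option left).
y₃ and y₇ between them cover only {blue, purple} — a naked pair. Remove those values from y₆.
That leaves y₆ = red. Eliminate red elsewhere: y₈.
So y₈ = yellow.

yellow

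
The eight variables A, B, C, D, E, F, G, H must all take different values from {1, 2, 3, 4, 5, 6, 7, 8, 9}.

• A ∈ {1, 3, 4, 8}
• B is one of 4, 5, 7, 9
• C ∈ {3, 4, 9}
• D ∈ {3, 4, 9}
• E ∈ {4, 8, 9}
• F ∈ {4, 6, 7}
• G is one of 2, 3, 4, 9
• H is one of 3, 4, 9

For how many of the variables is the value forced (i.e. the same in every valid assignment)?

3

C, D, H between them cover only {3, 4, 9} — a naked triple. Remove those values from A, B, E, F, G.
E's domain is down to {8}, so E = 8. Remove 8 from A.
G must be 2 (only option left).
A has just one choice, so A = 1.
Determined: A=1, E=8, G=2. The other variables each still have more than one consistent value. That makes 3.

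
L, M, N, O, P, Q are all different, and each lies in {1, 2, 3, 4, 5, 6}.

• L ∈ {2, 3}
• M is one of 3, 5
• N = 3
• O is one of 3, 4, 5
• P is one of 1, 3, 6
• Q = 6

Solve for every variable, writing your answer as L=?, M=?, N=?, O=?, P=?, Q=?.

L=2, M=5, N=3, O=4, P=1, Q=6

N must be 3 (only option left). So L, M, O, P can't be 3.
Q must be 6 (only option left). Strike 6 from P.
That leaves L = 2.
M has just one choice, so M = 5. So O can't be 5.
O must be 4 (only option left).
P has just one choice, so P = 1.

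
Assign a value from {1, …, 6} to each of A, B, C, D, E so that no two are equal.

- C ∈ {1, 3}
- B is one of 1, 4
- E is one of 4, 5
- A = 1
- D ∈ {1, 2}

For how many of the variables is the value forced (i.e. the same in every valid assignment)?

5

A's domain is down to {1}, so A = 1. Strike 1 from B, C, D.
That leaves B = 4. Strike 4 from E.
That leaves C = 3.
D's domain is down to {2}, so D = 2.
E has just one choice, so E = 5.
Every variable is fixed: A=1, B=4, C=3, D=2, E=5. That makes 5.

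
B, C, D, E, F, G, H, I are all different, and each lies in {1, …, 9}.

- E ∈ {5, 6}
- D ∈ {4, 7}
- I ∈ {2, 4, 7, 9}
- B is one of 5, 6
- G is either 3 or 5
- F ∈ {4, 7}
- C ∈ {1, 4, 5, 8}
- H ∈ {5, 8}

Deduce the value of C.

1

The 2 variables B and E are confined to {5, 6}, which locks those values in; drop them from C, G, H.
G must be 3 (only option left).
That leaves H = 8. So C can't be 8.
D and F share exactly the 2 values {4, 7}; by pigeonhole those values go to them, so strike 4, 7 from C, I.
So C = 1.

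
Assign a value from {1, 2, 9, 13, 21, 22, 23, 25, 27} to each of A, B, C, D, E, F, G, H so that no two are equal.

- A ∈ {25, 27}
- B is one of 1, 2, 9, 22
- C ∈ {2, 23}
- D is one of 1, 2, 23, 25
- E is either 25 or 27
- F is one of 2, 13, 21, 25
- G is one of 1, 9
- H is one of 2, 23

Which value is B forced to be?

22

The 2 variables A and E are confined to {25, 27}, which locks those values in; drop them from D, F.
C and H between them cover only {2, 23} — a naked pair. Remove those values from B, D, F.
D has just one choice, so D = 1. Eliminate 1 elsewhere: B, G.
That leaves G = 9. Strike 9 from B.
So B = 22.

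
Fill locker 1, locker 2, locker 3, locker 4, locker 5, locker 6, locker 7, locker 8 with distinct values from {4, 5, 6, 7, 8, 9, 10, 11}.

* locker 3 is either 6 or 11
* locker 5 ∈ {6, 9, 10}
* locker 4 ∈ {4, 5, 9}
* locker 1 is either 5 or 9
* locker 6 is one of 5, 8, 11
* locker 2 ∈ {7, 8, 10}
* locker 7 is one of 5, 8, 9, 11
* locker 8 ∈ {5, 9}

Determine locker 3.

The 8 variables draw from only 8 values {4, 5, 6, 7, 8, 9, 10, 11}, so each is used; only locker 4 can be 4, hence locker 4 = 4.
Among the 7 still-open variables, 7 fits only locker 2 (and all 7 values in {5, 6, 7, 8, 9, 10, 11} must be used), so locker 2 = 7.
Among the 6 still-open variables, 10 fits only locker 5 (and all 6 values in {5, 6, 8, 9, 10, 11} must be used), so locker 5 = 10.
The 5 still-open variables draw from only 5 values {5, 6, 8, 9, 11}, so each is used; only locker 3 can be 6, hence locker 3 = 6.

6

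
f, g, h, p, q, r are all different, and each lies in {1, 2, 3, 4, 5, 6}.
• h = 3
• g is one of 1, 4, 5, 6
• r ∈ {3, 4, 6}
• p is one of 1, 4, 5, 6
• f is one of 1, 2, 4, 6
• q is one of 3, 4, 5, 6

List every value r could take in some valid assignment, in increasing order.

4, 6

h must be 3 (only option left). Eliminate 3 elsewhere: q, r.
The 5 still-open variables together cover exactly {1, 2, 4, 5, 6} — 5 values for 5 variables — and 2 appears only in f's list, so f = 2.
No further eliminations apply; r can still be any of 4, 6.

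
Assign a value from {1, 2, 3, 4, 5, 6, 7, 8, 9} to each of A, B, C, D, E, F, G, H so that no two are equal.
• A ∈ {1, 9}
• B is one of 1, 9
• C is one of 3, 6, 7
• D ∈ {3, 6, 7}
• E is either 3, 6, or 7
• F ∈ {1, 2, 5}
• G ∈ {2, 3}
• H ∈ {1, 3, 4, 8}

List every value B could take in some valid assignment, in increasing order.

1, 9

A and B share exactly the 2 values {1, 9}; by pigeonhole those values go to them, so strike 1, 9 from F, H.
C, D, E between them cover only {3, 6, 7} — a naked triple. Remove those values from G, H.
G must be 2 (only option left). So F can't be 2.
F has just one choice, so F = 5.
No further eliminations apply; B can still be any of 1, 9.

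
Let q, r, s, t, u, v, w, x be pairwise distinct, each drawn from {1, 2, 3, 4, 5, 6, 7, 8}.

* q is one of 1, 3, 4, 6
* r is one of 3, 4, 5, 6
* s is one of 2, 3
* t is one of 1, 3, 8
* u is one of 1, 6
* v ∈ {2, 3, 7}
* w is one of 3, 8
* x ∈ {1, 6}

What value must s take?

Among the 8 variables, 5 fits only r (and all 8 values in {1, 2, 3, 4, 5, 6, 7, 8} must be used), so r = 5.
The 7 still-open variables together cover exactly {1, 2, 3, 4, 6, 7, 8} — 7 values for 7 variables — and 4 appears only in q's list, so q = 4.
The 6 still-open variables draw from only 6 values {1, 2, 3, 6, 7, 8}, so each is used; only v can be 7, hence v = 7.
The 5 still-open variables together cover exactly {1, 2, 3, 6, 8} — 5 values for 5 variables — and 2 appears only in s's list, so s = 2.

2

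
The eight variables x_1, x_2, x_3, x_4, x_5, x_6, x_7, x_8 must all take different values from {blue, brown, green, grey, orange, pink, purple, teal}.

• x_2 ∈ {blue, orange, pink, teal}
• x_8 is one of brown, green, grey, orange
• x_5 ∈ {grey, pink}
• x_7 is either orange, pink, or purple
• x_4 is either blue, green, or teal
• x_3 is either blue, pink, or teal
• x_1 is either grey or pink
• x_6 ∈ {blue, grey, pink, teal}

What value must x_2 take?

orange

The 8 variables draw from only 8 values {blue, brown, green, grey, orange, pink, purple, teal}, so each is used; only x_8 can be brown, hence x_8 = brown.
The 7 still-open variables together cover exactly {blue, green, grey, orange, pink, purple, teal} — 7 values for 7 variables — and green appears only in x_4's list, so x_4 = green.
The 6 still-open variables together cover exactly {blue, grey, orange, pink, purple, teal} — 6 values for 6 variables — and purple appears only in x_7's list, so x_7 = purple.
The 5 still-open variables together cover exactly {blue, grey, orange, pink, teal} — 5 values for 5 variables — and orange appears only in x_2's list, so x_2 = orange.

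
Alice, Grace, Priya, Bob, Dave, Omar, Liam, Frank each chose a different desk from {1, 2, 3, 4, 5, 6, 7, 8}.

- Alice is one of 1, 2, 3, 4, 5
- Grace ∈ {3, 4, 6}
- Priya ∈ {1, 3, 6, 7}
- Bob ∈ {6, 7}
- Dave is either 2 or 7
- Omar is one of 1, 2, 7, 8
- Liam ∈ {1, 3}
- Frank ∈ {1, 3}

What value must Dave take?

The 8 variables draw from only 8 values {1, 2, 3, 4, 5, 6, 7, 8}, so each is used; only Alice can be 5, hence Alice = 5.
Among the 7 still-open variables, 4 fits only Grace (and all 7 values in {1, 2, 3, 4, 6, 7, 8} must be used), so Grace = 4.
Among the 6 still-open variables, 8 fits only Omar (and all 6 values in {1, 2, 3, 6, 7, 8} must be used), so Omar = 8.
The 5 still-open variables draw from only 5 values {1, 2, 3, 6, 7}, so each is used; only Dave can be 2, hence Dave = 2.

2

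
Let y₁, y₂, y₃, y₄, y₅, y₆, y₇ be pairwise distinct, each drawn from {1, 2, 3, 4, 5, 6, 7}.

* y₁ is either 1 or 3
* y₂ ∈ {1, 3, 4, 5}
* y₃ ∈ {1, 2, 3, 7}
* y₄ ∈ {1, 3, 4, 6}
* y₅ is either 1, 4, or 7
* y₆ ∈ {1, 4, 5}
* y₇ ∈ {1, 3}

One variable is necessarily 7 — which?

The 7 variables together cover exactly {1, 2, 3, 4, 5, 6, 7} — 7 values for 7 variables — and 2 appears only in y₃'s list, so y₃ = 2.
The 6 still-open variables draw from only 6 values {1, 3, 4, 5, 6, 7}, so each is used; only y₄ can be 6, hence y₄ = 6.
The 5 still-open variables together cover exactly {1, 3, 4, 5, 7} — 5 values for 5 variables — and 7 appears only in y₅'s list, so y₅ = 7.

y₅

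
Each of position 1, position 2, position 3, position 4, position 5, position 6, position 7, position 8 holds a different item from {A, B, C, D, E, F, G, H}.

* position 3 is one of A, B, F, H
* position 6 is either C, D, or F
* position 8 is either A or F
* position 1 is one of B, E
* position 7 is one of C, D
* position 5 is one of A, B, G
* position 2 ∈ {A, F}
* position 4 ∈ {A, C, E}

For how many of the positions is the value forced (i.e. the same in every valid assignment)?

4

The 8 variables draw from only 8 values {A, B, C, D, E, F, G, H}, so each is used; only position 5 can be G, hence position 5 = G.
The 7 still-open variables together cover exactly {A, B, C, D, E, F, H} — 7 values for 7 variables — and H appears only in position 3's list, so position 3 = H.
The 6 still-open variables draw from only 6 values {A, B, C, D, E, F}, so each is used; only position 1 can be B, hence position 1 = B.
The 5 still-open variables together cover exactly {A, C, D, E, F} — 5 values for 5 variables — and E appears only in position 4's list, so position 4 = E.
position 2 and position 8 between them cover only {A, F} — a naked pair. Remove those values from position 6.
Determined: position 1=B, position 3=H, position 4=E, position 5=G. The other positions each still have more than one consistent value. That makes 4.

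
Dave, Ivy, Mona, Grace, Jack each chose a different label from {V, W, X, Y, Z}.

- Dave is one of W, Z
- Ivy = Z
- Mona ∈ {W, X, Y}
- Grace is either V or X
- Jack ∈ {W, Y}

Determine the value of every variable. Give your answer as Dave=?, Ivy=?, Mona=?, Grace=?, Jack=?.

Ivy's domain is down to {Z}, so Ivy = Z. Remove Z from Dave.
Dave has just one choice, so Dave = W. Remove W from Mona, Jack.
That leaves Jack = Y. Strike Y from Mona.
Mona must be X (only option left). So Grace can't be X.
Grace must be V (only option left).

Dave=W, Ivy=Z, Mona=X, Grace=V, Jack=Y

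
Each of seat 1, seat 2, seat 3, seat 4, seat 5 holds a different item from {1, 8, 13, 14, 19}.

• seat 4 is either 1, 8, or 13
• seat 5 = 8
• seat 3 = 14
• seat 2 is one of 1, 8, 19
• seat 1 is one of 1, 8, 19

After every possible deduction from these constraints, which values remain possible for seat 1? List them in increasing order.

seat 3's domain is down to {14}, so seat 3 = 14.
That leaves seat 5 = 8. Remove 8 from seat 1, seat 2, seat 4.
Among the 3 still-open variables, 13 fits only seat 4 (and all 3 values in {1, 13, 19} must be used), so seat 4 = 13.
No further eliminations apply; seat 1 can still be any of 1, 19.

1, 19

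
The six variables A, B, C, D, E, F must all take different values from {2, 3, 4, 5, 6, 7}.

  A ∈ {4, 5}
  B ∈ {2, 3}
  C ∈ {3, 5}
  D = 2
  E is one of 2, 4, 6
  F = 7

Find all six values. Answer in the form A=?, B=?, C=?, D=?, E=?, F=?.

A=4, B=3, C=5, D=2, E=6, F=7

D must be 2 (only option left). So B, E can't be 2.
F has just one choice, so F = 7.
B has just one choice, so B = 3. Remove 3 from C.
That leaves C = 5. Strike 5 from A.
A must be 4 (only option left). So E can't be 4.
E must be 6 (only option left).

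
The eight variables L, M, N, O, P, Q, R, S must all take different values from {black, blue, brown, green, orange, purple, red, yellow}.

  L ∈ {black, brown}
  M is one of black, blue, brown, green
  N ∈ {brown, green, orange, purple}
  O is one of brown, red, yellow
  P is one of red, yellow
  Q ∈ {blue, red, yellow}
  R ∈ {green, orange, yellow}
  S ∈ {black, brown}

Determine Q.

The 8 variables draw from only 8 values {black, blue, brown, green, orange, purple, red, yellow}, so each is used; only N can be purple, hence N = purple.
The 7 still-open variables draw from only 7 values {black, blue, brown, green, orange, red, yellow}, so each is used; only R can be orange, hence R = orange.
The 6 still-open variables draw from only 6 values {black, blue, brown, green, red, yellow}, so each is used; only M can be green, hence M = green.
The 5 still-open variables together cover exactly {black, blue, brown, red, yellow} — 5 values for 5 variables — and blue appears only in Q's list, so Q = blue.

blue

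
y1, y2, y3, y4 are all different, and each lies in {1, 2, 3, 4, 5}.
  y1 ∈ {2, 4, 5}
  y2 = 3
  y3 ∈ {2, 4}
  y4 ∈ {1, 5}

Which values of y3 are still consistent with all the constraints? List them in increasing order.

2, 4

y2 must be 3 (only option left).
No further eliminations apply; y3 can still be any of 2, 4.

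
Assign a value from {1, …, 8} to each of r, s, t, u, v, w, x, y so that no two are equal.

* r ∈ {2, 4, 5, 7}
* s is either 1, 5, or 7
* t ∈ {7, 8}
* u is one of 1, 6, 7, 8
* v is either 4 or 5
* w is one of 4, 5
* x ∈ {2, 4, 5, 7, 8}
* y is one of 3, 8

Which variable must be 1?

Among the 8 variables, 3 fits only y (and all 8 values in {1, 2, 3, 4, 5, 6, 7, 8} must be used), so y = 3.
The 7 still-open variables together cover exactly {1, 2, 4, 5, 6, 7, 8} — 7 values for 7 variables — and 6 appears only in u's list, so u = 6.
The 6 still-open variables draw from only 6 values {1, 2, 4, 5, 7, 8}, so each is used; only s can be 1, hence s = 1.

s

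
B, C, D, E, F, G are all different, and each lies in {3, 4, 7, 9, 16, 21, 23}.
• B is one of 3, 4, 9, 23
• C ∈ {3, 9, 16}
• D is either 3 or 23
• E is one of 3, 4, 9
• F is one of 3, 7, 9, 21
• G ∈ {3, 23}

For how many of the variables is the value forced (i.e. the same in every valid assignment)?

The 2 variables D and G are confined to {3, 23}, which locks those values in; drop them from B, C, E, F.
The 2 variables B and E are confined to {4, 9}, which locks those values in; drop them from C, F.
C must be 16 (only option left).
Determined: C=16. The other variables each still have more than one consistent value. That makes 1.

1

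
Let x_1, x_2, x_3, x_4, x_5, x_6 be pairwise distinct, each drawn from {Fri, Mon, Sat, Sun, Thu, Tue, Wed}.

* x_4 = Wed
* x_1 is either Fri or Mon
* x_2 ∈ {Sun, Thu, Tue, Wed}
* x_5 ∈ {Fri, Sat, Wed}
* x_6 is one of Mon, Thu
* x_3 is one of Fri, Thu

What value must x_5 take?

x_4's domain is down to {Wed}, so x_4 = Wed. So x_2, x_5 can't be Wed.
The 3 variables x_1, x_3, x_6 are confined to {Fri, Mon, Thu}, which locks those values in; drop them from x_2, x_5.
So x_5 = Sat.

Sat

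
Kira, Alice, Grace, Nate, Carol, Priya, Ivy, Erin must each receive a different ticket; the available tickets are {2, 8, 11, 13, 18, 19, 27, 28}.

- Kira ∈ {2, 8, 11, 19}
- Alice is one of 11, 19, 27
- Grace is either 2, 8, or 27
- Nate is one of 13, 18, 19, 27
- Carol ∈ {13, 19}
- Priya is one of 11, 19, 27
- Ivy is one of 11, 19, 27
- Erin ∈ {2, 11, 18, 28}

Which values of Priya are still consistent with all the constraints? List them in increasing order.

11, 19, 27

The 8 variables together cover exactly {2, 8, 11, 13, 18, 19, 27, 28} — 8 values for 8 variables — and 28 appears only in Erin's list, so Erin = 28.
Among the 7 still-open variables, 18 fits only Nate (and all 7 values in {2, 8, 11, 13, 18, 19, 27} must be used), so Nate = 18.
Among the 6 still-open variables, 13 fits only Carol (and all 6 values in {2, 8, 11, 13, 19, 27} must be used), so Carol = 13.
Alice, Priya, Ivy between them cover only {11, 19, 27} — a naked triple. Remove those values from Kira, Grace.
No further eliminations apply; Priya can still be any of 11, 19, 27.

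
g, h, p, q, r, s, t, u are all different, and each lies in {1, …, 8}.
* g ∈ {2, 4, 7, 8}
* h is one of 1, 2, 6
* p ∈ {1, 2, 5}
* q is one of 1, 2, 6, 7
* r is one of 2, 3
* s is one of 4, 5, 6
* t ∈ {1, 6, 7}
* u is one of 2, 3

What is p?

The 8 variables draw from only 8 values {1, 2, 3, 4, 5, 6, 7, 8}, so each is used; only g can be 8, hence g = 8.
Among the 7 still-open variables, 4 fits only s (and all 7 values in {1, 2, 3, 4, 5, 6, 7} must be used), so s = 4.
The 6 still-open variables together cover exactly {1, 2, 3, 5, 6, 7} — 6 values for 6 variables — and 5 appears only in p's list, so p = 5.

5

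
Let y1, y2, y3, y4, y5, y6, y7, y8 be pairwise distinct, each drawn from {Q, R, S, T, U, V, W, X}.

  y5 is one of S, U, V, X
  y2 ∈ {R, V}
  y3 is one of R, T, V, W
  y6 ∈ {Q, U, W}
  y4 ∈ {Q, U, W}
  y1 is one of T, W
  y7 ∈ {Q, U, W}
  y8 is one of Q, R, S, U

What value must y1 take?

The 8 variables draw from only 8 values {Q, R, S, T, U, V, W, X}, so each is used; only y5 can be X, hence y5 = X.
Among the 7 still-open variables, S fits only y8 (and all 7 values in {Q, R, S, T, U, V, W} must be used), so y8 = S.
The 3 variables y4, y6, y7 are confined to {Q, U, W}, which locks those values in; drop them from y1, y3.
So y1 = T.

T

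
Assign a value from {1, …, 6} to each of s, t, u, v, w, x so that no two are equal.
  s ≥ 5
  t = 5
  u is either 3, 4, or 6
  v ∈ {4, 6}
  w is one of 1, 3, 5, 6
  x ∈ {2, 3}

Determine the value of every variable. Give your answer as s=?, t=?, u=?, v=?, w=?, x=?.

s=6, t=5, u=3, v=4, w=1, x=2

t has just one choice, so t = 5. So s, w can't be 5.
s must be 6 (only option left). So u, v, w can't be 6.
v's domain is down to {4}, so v = 4. Eliminate 4 elsewhere: u.
That leaves u = 3. Remove 3 from w, x.
w must be 1 (only option left).
x must be 2 (only option left).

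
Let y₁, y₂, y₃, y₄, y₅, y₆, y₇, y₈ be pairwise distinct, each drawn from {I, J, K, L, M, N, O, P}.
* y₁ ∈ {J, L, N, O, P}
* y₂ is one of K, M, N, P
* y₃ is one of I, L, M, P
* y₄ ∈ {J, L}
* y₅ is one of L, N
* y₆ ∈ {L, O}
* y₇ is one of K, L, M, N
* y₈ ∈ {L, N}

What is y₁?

P

Among the 8 variables, I fits only y₃ (and all 8 values in {I, J, K, L, M, N, O, P} must be used), so y₃ = I.
y₅ and y₈ between them cover only {L, N} — a naked pair. Remove those values from y₁, y₂, y₄, y₆, y₇.
y₄'s domain is down to {J}, so y₄ = J. Remove J from y₁.
y₆ has just one choice, so y₆ = O. Strike O from y₁.
So y₁ = P.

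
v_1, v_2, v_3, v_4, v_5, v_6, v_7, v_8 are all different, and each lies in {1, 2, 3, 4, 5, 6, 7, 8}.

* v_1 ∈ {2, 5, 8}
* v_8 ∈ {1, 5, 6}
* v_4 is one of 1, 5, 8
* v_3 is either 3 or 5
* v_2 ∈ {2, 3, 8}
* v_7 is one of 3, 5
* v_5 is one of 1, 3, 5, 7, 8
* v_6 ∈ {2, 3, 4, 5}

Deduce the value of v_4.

The 8 variables together cover exactly {1, 2, 3, 4, 5, 6, 7, 8} — 8 values for 8 variables — and 4 appears only in v_6's list, so v_6 = 4.
Among the 7 still-open variables, 6 fits only v_8 (and all 7 values in {1, 2, 3, 5, 6, 7, 8} must be used), so v_8 = 6.
Among the 6 still-open variables, 7 fits only v_5 (and all 6 values in {1, 2, 3, 5, 7, 8} must be used), so v_5 = 7.
Among the 5 still-open variables, 1 fits only v_4 (and all 5 values in {1, 2, 3, 5, 8} must be used), so v_4 = 1.

1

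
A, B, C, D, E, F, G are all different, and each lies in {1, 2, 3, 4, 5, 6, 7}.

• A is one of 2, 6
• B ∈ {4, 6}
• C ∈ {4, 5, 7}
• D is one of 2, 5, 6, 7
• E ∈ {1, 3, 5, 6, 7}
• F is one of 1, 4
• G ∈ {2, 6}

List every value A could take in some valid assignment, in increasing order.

The 7 variables together cover exactly {1, 2, 3, 4, 5, 6, 7} — 7 values for 7 variables — and 3 appears only in E's list, so E = 3.
The 6 still-open variables draw from only 6 values {1, 2, 4, 5, 6, 7}, so each is used; only F can be 1, hence F = 1.
The 2 variables A and G are confined to {2, 6}, which locks those values in; drop them from B, D.
That leaves B = 4. Remove 4 from C.
No further eliminations apply; A can still be any of 2, 6.

2, 6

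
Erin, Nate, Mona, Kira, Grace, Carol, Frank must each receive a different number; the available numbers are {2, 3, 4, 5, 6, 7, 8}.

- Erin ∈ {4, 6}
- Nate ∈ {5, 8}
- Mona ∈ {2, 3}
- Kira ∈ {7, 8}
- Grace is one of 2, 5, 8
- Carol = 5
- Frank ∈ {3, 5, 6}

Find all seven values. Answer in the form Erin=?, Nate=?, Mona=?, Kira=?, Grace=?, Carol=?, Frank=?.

Erin=4, Nate=8, Mona=3, Kira=7, Grace=2, Carol=5, Frank=6

Carol must be 5 (only option left). Eliminate 5 elsewhere: Nate, Grace, Frank.
Nate's domain is down to {8}, so Nate = 8. So Kira, Grace can't be 8.
Kira has just one choice, so Kira = 7.
Grace's domain is down to {2}, so Grace = 2. Eliminate 2 elsewhere: Mona.
Mona's domain is down to {3}, so Mona = 3. Remove 3 from Frank.
That leaves Frank = 6. Remove 6 from Erin.
That leaves Erin = 4.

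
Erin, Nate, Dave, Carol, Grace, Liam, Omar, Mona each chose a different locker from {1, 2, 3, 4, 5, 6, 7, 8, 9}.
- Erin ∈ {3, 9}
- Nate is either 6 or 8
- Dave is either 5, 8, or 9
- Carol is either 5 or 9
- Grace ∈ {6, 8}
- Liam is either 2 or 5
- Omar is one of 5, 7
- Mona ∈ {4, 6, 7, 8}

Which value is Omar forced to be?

7

The 8 variables draw from only 8 values {2, 3, 4, 5, 6, 7, 8, 9}, so each is used; only Liam can be 2, hence Liam = 2.
Among the 7 still-open variables, 3 fits only Erin (and all 7 values in {3, 4, 5, 6, 7, 8, 9} must be used), so Erin = 3.
The 6 still-open variables together cover exactly {4, 5, 6, 7, 8, 9} — 6 values for 6 variables — and 4 appears only in Mona's list, so Mona = 4.
The 5 still-open variables draw from only 5 values {5, 6, 7, 8, 9}, so each is used; only Omar can be 7, hence Omar = 7.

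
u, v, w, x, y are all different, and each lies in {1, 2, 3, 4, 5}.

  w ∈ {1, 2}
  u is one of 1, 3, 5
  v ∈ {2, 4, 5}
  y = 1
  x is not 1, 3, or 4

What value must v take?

4

y has just one choice, so y = 1. Remove 1 from u, w.
w has just one choice, so w = 2. Eliminate 2 elsewhere: v, x.
x must be 5 (only option left). Remove 5 from u, v.
So v = 4.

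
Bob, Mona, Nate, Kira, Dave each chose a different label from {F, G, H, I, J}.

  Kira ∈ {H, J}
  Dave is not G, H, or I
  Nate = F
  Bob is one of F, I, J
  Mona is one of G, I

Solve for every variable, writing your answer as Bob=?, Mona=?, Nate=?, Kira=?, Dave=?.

Bob=I, Mona=G, Nate=F, Kira=H, Dave=J

Nate has just one choice, so Nate = F. So Bob, Dave can't be F.
Dave has just one choice, so Dave = J. Eliminate J elsewhere: Bob, Kira.
Bob has just one choice, so Bob = I. So Mona can't be I.
Mona's domain is down to {G}, so Mona = G.
Kira's domain is down to {H}, so Kira = H.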